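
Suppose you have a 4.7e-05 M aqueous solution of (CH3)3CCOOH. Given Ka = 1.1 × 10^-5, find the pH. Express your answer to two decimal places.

pH = 4.75

(CH3)3CCOOH ⇌ (CH3)3CCOO- + H+
From the ICE table, Ka = [H+]²/(4.7e-05 − [H+]) = 1.1 × 10^-5.
[H+] is not negligible relative to C₀; solve [H+]² + 1.1e-05·[H+] − 5.17e-10 = 0.
[H+] = [−1.1e-05 + √(1.1e-05² + 2.07e-09)]/2 = 1.79 × 10^-5 M
pH = −log[H+] = −log(1.79 × 10^-5) = 4.75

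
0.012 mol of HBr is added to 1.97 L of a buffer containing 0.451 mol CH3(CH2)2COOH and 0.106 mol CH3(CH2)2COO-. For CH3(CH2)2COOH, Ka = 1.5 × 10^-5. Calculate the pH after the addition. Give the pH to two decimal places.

pH = 4.13

After neutralization: n(CH3(CH2)2COOH) = 0.463 mol, n(CH3(CH2)2COO-) = 0.094 mol.
pKa = −log(1.5 × 10^-5) = 4.824
pH = pKa + log(n_CH3(CH2)2COO-/n_CH3(CH2)2COOH) = 4.824 + log(0.094/0.463) = 4.824 + (-0.692)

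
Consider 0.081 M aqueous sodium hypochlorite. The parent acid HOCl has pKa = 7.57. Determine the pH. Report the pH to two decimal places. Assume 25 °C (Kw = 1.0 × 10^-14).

pH = 10.24

OCl- is the conjugate base of the weak acid HOCl.
Ka = 10^(−7.57) = 2.69 × 10^-8
Kb = Kw/Ka = 1.0×10^-14 / 2.69 × 10^-8 = 3.72 × 10^-7
Kb = x²/(0.081 − x) = 3.72 × 10^-7
Since Kb ≪ C₀, x ≈ √(Kb·C₀) = 1.74 × 10^-4 M.
(x/C₀ = 0.21% < 5%, so the approximation holds.)
pOH = 3.76, so pH = 14.00 − pOH = 10.24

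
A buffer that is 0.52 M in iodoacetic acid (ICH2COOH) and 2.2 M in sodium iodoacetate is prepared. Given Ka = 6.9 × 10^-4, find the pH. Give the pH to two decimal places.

pKa = −log(6.9 × 10^-4) = 3.161
pH = pKa + log([A⁻]/[HA]) = 3.161 + log(2.2/0.52)
pH = 3.161 + (+0.626) = 3.79

pH = 3.79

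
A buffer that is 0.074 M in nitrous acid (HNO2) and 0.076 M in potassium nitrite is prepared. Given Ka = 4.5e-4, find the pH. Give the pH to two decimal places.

pKa = −log(4.5 × 10^-4) = 3.347
Using pH = pKa + log([base]/[acid]) with [base]/[acid] = 0.076/0.074:
pH = 3.347 + (+0.012) = 3.36

pH = 3.36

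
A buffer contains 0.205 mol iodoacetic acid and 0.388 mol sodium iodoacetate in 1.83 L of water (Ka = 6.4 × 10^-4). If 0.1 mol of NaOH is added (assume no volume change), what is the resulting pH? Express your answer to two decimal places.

After neutralization: n(ICH2COOH) = 0.105 mol, n(ICH2COO-) = 0.488 mol.
pKa = −log(6.4 × 10^-4) = 3.194
pH = pKa + log([A⁻]/[HA]) = 3.194 + log(0.488/0.105) = 3.194 +0.667

pH = 3.86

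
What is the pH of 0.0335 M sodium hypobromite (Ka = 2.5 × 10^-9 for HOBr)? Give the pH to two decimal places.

pH = 10.56

OBr- is the conjugate base of the weak acid HOBr.
Kb = Kw/Ka = 1.0×10^-14 / 2.5 × 10^-9 = 4.00 × 10^-6
Kb = [OH-]²/(0.0335 − [OH-]) = 4.00 × 10^-6
Since Kb ≪ C₀, [OH-] ≈ √(Kb·C₀) = 3.66 × 10^-4 M.
pOH = 3.44, so pH = 14.00 − pOH = 10.56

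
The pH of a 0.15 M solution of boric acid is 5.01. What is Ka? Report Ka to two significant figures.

Ka = 6.4 × 10^-10

[H+] = 10^(-5.01) = 9.77 × 10^-6 M
At equilibrium [HA] = 0.15 − 9.77 × 10^-6 = 1.50 × 10^-1 M
Ka = [H+][A-]/[HA] = (9.77 × 10^-6)² / 1.50 × 10^-1 = 6.4 × 10^-10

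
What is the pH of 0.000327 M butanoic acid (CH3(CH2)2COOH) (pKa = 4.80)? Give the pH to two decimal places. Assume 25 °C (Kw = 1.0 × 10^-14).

pH = 4.19

CH3(CH2)2COOH ⇌ CH3(CH2)2COO- + H+
Ka = 10^(−4.80) = 1.58 × 10^-5
From the ICE table, Ka = x²/(0.000327 − x) = 1.58 × 10^-5.
x is not negligible relative to C₀; solve x² + 1.58e-05·x − 5.17e-09 = 0.
x = (−Ka + √(Ka² + 4·Ka·C₀))/2 = 6.44 × 10^-5 M
pH = −log(6.44 × 10^-5) = 4.19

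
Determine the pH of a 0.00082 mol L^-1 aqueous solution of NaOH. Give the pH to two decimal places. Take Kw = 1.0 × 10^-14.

pH = 10.91

NaOH is a strong base; [OH-] = 0.00082 M.
pOH = -log(0.00082) = 3.09
pH = 14.00 - 3.09 = 10.91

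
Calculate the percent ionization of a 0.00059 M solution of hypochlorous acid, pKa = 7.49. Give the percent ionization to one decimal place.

HOCl ⇌ OCl- + H+; let x = [H+] at equilibrium.
Ka = 10^(−7.49) = 3.24 × 10^-8
x ≈ √(Ka·C₀) = √(3.24 × 10^-8 × 0.00059) = 4.37 × 10^-6 M
% ionization = x/C₀ × 100% = 4.37 × 10^-6/0.00059 × 100% = 0.7%

0.7%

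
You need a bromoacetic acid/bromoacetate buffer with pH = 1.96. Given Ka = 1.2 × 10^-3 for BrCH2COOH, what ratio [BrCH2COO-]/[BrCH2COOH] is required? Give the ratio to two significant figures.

pKa = -log(1.2 × 10^-3) = 2.921
pH = pKa + log(r) ⇒ log(r) = 1.96 − 2.921 = -0.961
r = [BrCH2COO-]/[BrCH2COOH] = 10^(-0.961) = 0.109

ratio = 0.11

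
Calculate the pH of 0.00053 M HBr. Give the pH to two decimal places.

pH = 3.28

HBr is a strong acid and dissociates completely, so [H+] = 0.00053 M.
pH = -log(0.00053) = 3.28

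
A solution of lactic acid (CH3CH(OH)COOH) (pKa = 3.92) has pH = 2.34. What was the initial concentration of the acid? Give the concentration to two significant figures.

[H+] = 10^(-2.34) = 4.57 × 10^-3 M = x
Ka = 10^(−3.92) = 1.20 × 10^-4
Ka = x²/(C₀ − x) ⇒ C₀ = x + x²/Ka
C₀ = 4.57 × 10^-3 + (4.57 × 10^-3)²/(1.20 × 10^-4) = 1.79 × 10^-1 M

C₀ = 1.8 × 10^-1 M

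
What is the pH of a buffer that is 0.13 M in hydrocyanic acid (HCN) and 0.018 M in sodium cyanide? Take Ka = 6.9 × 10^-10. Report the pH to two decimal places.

pKa = −log(6.9 × 10^-10) = 9.161
pH = pKa + log([A⁻]/[HA]) = 9.161 + log(0.018/0.13)
pH = 9.161 + (-0.859) = 8.30

pH = 8.30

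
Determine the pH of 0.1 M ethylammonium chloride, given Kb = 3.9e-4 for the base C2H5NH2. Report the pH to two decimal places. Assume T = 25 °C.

C2H5NH3+ is the conjugate acid of the weak base C2H5NH2.
Ka = Kw/Kb = 1.0×10^-14 / 3.9 × 10^-4 = 2.56 × 10^-11
Ka = [H+]²/(0.1 − [H+]) = 2.56 × 10^-11
Since Ka ≪ C₀, [H+] ≈ √(Ka·C₀) = 1.60 × 10^-6 M.
pH = −log(1.60 × 10^-6) = 5.80

pH = 5.80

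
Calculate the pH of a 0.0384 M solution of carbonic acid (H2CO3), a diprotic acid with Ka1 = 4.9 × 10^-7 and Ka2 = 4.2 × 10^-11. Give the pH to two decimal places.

pH = 3.86

Since Ka1 ≫ Ka2, the first ionization dominates [H+].
Ka1 = x²/(0.0384 − x) = 4.9 × 10^-7
x ≈ √(4.9 × 10^-7 × 0.0384) = 1.37 × 10^-4 M
pH = −log(1.37 × 10^-4) = 3.86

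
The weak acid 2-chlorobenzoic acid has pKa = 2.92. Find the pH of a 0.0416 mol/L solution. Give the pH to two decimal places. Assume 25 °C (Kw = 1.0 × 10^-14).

pH = 2.19

ClC6H4COOH ⇌ ClC6H4COO- + H+
Ka = 10^(−2.92) = 1.20 × 10^-3
Let x = [H+] at equilibrium. Ka = x²/(0.0416 − x).
The 5% rule fails; solving x² + Ka·x − Ka·C₀ = 0 exactly:
x = (−Ka + √(Ka² + 4·Ka·C₀))/2 = 6.49 × 10^-3 M
pH = −log(6.49 × 10^-3) = 2.19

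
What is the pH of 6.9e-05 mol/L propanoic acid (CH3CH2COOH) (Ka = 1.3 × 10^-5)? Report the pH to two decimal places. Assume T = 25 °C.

pH = 4.62

CH3CH2COOH ⇌ CH3CH2COO- + H+
From the ICE table, Ka = x²/(6.9e-05 − x) = 1.3 × 10^-5.
The 5% rule fails; solving x² + Ka·x − Ka·C₀ = 0 exactly:
x = [−1.3e-05 + √(1.3e-05² + 3.59e-09)]/2 = 2.41 × 10^-5 M
pH = −log[H+] = −log(2.41 × 10^-5) = 4.62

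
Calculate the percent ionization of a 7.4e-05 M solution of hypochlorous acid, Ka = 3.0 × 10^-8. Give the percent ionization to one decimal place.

2.0%

HOCl ⇌ OCl- + H+; let x = [H+] at equilibrium.
x ≈ √(Ka·C₀) = √(3.0 × 10^-8 × 7.4e-05) = 1.49 × 10^-6 M
Fraction ionized = 1.49 × 10^-6 / 7.4e-05 = 0.0201 → 2.0%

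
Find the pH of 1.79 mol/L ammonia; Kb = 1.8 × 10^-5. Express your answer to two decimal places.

pH = 11.75

NH3 + H2O ⇌ NH4+ + OH-
Kb = [OH-]²/(1.79 − [OH-]) = 1.8 × 10^-5
Assume [OH-] ≪ 1.79: [OH-] ≈ √(1.8 × 10^-5 × 1.79) = 5.68 × 10^-3 M
([OH-]/C₀ = 0.32% < 5%, so the approximation holds.)
pOH = −log(5.68 × 10^-3) = 2.25; pH = 14.00 − 2.25 = 11.75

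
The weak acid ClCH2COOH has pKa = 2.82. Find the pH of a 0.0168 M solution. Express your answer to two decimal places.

pH = 2.36

ClCH2COOH ⇌ ClCH2COO- + H+
Ka = 10^(−2.82) = 1.51 × 10^-3
From the ICE table, Ka = x²/(0.0168 − x) = 1.51 × 10^-3.
x is not negligible relative to C₀; solve x² + 0.00151·x − 2.54e-05 = 0.
x = (−Ka + √(Ka² + 4·Ka·C₀))/2 = 4.34 × 10^-3 M
pH = −log[H+] = −log(4.34 × 10^-3) = 2.36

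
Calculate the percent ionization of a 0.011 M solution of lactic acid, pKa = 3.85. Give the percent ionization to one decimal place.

CH3CH(OH)COOH ⇌ CH3CH(OH)COO- + H+; let x = [H+] at equilibrium.
Ka = 10^(−3.85) = 1.41 × 10^-4
Solve x² + 0.000141x − 1.55e-06 = 0 → x = 1.18 × 10^-3 M
Fraction ionized = 1.18 × 10^-3 / 0.011 = 0.1073 → 10.7%

10.7%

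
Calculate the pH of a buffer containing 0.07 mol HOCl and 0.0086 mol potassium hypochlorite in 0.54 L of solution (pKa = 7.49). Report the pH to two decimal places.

pH = 6.58

Henderson–Hasselbalch: pH = pKa + log([OCl-]/[HOCl]) = 7.49 + log(0.0086/0.07)
pH = 7.49 + (-0.911) = 6.58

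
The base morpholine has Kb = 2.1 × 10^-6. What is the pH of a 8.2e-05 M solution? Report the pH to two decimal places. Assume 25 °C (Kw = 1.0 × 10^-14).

pH = 9.08

C4H8ONH + H2O ⇌ C4H8ONH2+ + OH-
From the ICE table, Kb = [OH-]²/(8.2e-05 − [OH-]) = 2.1 × 10^-6.
The 5% rule fails; solving [OH-]² + Kb·[OH-] − Kb·C₀ = 0 exactly:
[OH-] = (−Kb + √(Kb² + 4·Kb·C₀))/2 = 1.21 × 10^-5 M
pOH = 4.92, so pH = 14.00 − pOH = 9.08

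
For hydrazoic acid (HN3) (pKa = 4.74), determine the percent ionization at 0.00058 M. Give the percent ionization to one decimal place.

HN3 ⇌ N3- + H+; let x = [H+] at equilibrium.
Ka = 10^(−4.74) = 1.82 × 10^-5
Solve x² + 1.82e-05x − 1.06e-08 = 0 → x = 9.40 × 10^-5 M
Fraction ionized = 9.40 × 10^-5 / 0.00058 = 0.1621 → 16.2%

16.2%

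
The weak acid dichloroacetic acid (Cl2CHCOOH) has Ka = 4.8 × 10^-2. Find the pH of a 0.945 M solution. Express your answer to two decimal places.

Cl2CHCOOH ⇌ Cl2CHCOO- + H+
From the ICE table, Ka = [H+]²/(0.945 − [H+]) = 4.8 × 10^-2.
[H+] is not negligible relative to C₀; solve [H+]² + 0.048·[H+] − 0.0454 = 0.
[H+] = (−Ka + √(Ka² + 4·Ka·C₀))/2 = 1.90 × 10^-1 M
pH = −log(1.90 × 10^-1) = 0.72

pH = 0.72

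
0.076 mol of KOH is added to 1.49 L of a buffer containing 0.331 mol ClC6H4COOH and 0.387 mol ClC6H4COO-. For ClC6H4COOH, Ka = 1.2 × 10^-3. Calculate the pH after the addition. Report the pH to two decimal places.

After neutralization: n(ClC6H4COOH) = 0.255 mol, n(ClC6H4COO-) = 0.463 mol.
pKa = −log(1.2 × 10^-3) = 2.921
pH = pKa + log(n_ClC6H4COO-/n_ClC6H4COOH) = 2.921 + log(0.463/0.255) = 2.921 + (+0.259)

pH = 3.18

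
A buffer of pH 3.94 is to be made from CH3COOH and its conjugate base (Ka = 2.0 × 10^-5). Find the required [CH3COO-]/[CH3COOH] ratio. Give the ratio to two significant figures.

ratio = 0.17

pKa = -log(2.0 × 10^-5) = 4.699
pH = pKa + log(r) ⇒ log(r) = 3.94 − 4.699 = -0.759
r = [CH3COO-]/[CH3COOH] = 10^(-0.759) = 0.174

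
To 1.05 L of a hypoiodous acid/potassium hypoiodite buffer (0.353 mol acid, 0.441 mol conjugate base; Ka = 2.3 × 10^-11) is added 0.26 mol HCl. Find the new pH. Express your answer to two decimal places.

pH = 10.11

Added H+ converts OI- to HOI: HOI → 0.613 mol, OI- → 0.181 mol.
pKa = −log(2.3 × 10^-11) = 10.638
Henderson–Hasselbalch with mole ratio 0.181/0.613: pH = 10.638 + (-0.530)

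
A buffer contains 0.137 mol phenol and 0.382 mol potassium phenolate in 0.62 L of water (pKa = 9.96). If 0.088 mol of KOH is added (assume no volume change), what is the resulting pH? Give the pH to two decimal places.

pH = 10.94

After neutralization: n(C6H5OH) = 0.049 mol, n(C6H5O-) = 0.47 mol.
pH = pKa + log(n_C6H5O-/n_C6H5OH) = 9.96 + log(0.47/0.049) = 9.96 + (+0.982)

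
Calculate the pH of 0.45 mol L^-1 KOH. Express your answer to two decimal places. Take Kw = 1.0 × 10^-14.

pH = 13.65

KOH is a strong base; [OH-] = 0.45 M.
pOH = -log(0.45) = 0.35
pH = 14.00 - 0.35 = 13.65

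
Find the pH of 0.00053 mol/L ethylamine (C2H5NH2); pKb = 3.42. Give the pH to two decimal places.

pH = 10.47

C2H5NH2 + H2O ⇌ C2H5NH3+ + OH-
Kb = 10^(−3.42) = 3.80 × 10^-4
From the ICE table, Kb = x²/(0.00053 − x) = 3.80 × 10^-4.
Here C₀/Kb ≈ 1.39, so the small-x approximation fails. Use the quadratic:
x = (−Kb + √(Kb² + 4·Kb·C₀))/2 = 2.97 × 10^-4 M
pOH = 3.53, so pH = 14.00 − pOH = 10.47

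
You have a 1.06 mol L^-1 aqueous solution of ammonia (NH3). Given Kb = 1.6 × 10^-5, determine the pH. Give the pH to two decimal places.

pH = 11.61

NH3 + H2O ⇌ NH4+ + OH-
From the ICE table, Kb = x²/(1.06 − x) = 1.6 × 10^-5.
Since Kb ≪ C₀, x ≈ √(Kb·C₀) = 4.12 × 10^-3 M.
pOH = 2.39, so pH = 14.00 − pOH = 11.61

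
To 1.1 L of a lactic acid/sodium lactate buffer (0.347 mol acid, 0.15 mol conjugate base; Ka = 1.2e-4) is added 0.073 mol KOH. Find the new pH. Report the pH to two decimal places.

OH- converts CH3CH(OH)COOH to CH3CH(OH)COO-: CH3CH(OH)COOH → 0.274 mol, CH3CH(OH)COO- → 0.223 mol.
pKa = −log(1.2 × 10^-4) = 3.921
Henderson–Hasselbalch with mole ratio 0.223/0.274: pH = 3.921 + (-0.089)

pH = 3.83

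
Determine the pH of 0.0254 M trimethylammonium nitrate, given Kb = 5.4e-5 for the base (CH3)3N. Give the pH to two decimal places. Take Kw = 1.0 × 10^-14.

pH = 5.66

(CH3)3NH+ is the conjugate acid of the weak base (CH3)3N.
Ka = Kw/Kb = 1.0×10^-14 / 5.4 × 10^-5 = 1.85 × 10^-10
Ka = [H+]²/(0.0254 − [H+]) = 1.85 × 10^-10
Neglecting [H+] in the denominator: [H+] = √(1.85 × 10^-10 × 0.0254) = 2.17 × 10^-6 M
([H+]/C₀ = 0.0085% < 5%, so the approximation holds.)
pH = −log[H+] = −log(2.17 × 10^-6) = 5.66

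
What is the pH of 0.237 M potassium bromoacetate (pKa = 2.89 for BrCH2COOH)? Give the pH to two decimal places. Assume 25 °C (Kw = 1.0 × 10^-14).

BrCH2COO- is the conjugate base of the weak acid BrCH2COOH.
Ka = 10^(−2.89) = 1.29 × 10^-3
Kb = Kw/Ka = 1.0×10^-14 / 1.29 × 10^-3 = 7.75 × 10^-12
From the ICE table, Kb = x²/(0.237 − x) = 7.75 × 10^-12.
Assume x ≪ 0.237: x ≈ √(7.75 × 10^-12 × 0.237) = 1.36 × 10^-6 M
pOH = −log(1.36 × 10^-6) = 5.87; pH = 14.00 − 5.87 = 8.13

pH = 8.13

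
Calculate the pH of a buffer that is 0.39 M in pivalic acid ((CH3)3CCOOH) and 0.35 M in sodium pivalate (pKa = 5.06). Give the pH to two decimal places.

Henderson–Hasselbalch: pH = pKa + log([(CH3)3CCOO-]/[(CH3)3CCOOH]) = 5.06 + log(0.35/0.39)
pH = 5.06 + (-0.047) = 5.01

pH = 5.01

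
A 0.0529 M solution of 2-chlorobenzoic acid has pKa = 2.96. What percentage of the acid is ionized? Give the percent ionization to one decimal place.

ClC6H4COOH ⇌ ClC6H4COO- + H+; let x = [H+] at equilibrium.
Ka = 10^(−2.96) = 1.10 × 10^-3
Solve x² + 0.0011x − 5.82e-05 = 0 → x = 7.10 × 10^-3 M
% ionization = x/C₀ × 100% = 7.10 × 10^-3/0.0529 × 100% = 13.4%

13.4%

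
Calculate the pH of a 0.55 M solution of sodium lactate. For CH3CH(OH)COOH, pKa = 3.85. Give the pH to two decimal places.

pH = 8.80

CH3CH(OH)COO- is the conjugate base of the weak acid CH3CH(OH)COOH.
Ka = 10^(−3.85) = 1.41 × 10^-4
Kb = Kw/Ka = 1.0×10^-14 / 1.41 × 10^-4 = 7.09 × 10^-11
Kb = [OH-]²/(0.55 − [OH-]) = 7.09 × 10^-11
Since Kb ≪ C₀, [OH-] ≈ √(Kb·C₀) = 6.24 × 10^-6 M.
pOH = −log(6.24 × 10^-6) = 5.20; pH = 14.00 − 5.20 = 8.80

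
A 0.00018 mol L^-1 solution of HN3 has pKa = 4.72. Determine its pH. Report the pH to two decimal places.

pH = 4.30

HN3 ⇌ N3- + H+
Ka = 10^(−4.72) = 1.91 × 10^-5
Ka = x²/(0.00018 − x) = 1.91 × 10^-5
The 5% rule fails; solving x² + Ka·x − Ka·C₀ = 0 exactly:
x = [−1.91e-05 + √(1.91e-05² + 1.38e-08)]/2 = 4.99 × 10^-5 M
pH = −log[H+] = −log(4.99 × 10^-5) = 4.30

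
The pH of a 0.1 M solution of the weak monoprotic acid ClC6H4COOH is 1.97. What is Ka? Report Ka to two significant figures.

Ka = 1.3 × 10^-3

[H+] = 10^(-1.97) = 1.07 × 10^-2 M
At equilibrium [HA] = 0.1 − 1.07 × 10^-2 = 8.93 × 10^-2 M
Ka = [H+][A-]/[HA] = (1.07 × 10^-2)² / 8.93 × 10^-2 = 1.3 × 10^-3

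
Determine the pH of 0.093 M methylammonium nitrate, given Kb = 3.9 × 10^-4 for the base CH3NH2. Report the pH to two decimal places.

pH = 5.81

CH3NH3+ is the conjugate acid of the weak base CH3NH2.
Ka = Kw/Kb = 1.0×10^-14 / 3.9 × 10^-4 = 2.56 × 10^-11
Ka = [H+]²/(0.093 − [H+]) = 2.56 × 10^-11
Assume [H+] ≪ 0.093: [H+] ≈ √(2.56 × 10^-11 × 0.093) = 1.54 × 10^-6 M
Check: 0.0017% ionized — well under 5%, approximation valid.
pH = −log[H+] = −log(1.54 × 10^-6) = 5.81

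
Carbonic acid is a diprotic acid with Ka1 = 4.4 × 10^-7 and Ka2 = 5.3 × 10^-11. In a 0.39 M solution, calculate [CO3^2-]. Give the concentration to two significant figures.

First ionization gives [H+] ≈ [HCO3-] = 4.14 × 10^-4 M.
Second step: Ka2 = [H+][CO3^2-]/[HCO3-] ≈ [CO3^2-] (since [H+] ≈ [HCO3-]).
So [CO3^2-] ≈ Ka2.

5.3 × 10^-11 M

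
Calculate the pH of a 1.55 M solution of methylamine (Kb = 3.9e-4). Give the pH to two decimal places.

CH3NH2 + H2O ⇌ CH3NH3+ + OH-
Kb = [OH-]²/(1.55 − [OH-]) = 3.9 × 10^-4
Assume [OH-] ≪ 1.55: [OH-] ≈ √(3.9 × 10^-4 × 1.55) = 2.46 × 10^-2 M
([OH-]/C₀ = 1.6% < 5%, so the approximation holds.)
pOH = 1.61, so pH = 14.00 − pOH = 12.39

pH = 12.39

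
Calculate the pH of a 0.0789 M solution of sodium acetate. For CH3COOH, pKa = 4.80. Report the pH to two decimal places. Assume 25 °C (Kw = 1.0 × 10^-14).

CH3COO- is the conjugate base of the weak acid CH3COOH.
Ka = 10^(−4.80) = 1.58 × 10^-5
Kb = Kw/Ka = 1.0×10^-14 / 1.58 × 10^-5 = 6.33 × 10^-10
Kb = [OH-]²/(0.0789 − [OH-]) = 6.33 × 10^-10
Neglecting [OH-] in the denominator: [OH-] = √(6.33 × 10^-10 × 0.0789) = 7.07 × 10^-6 M
pOH = 5.15, so pH = 14.00 − pOH = 8.85

pH = 8.85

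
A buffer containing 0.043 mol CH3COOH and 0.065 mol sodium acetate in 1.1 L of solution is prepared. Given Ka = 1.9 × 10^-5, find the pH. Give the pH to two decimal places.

pH = 4.90

pKa = −log(1.9 × 10^-5) = 4.721
Henderson–Hasselbalch: pH = pKa + log([CH3COO-]/[CH3COOH]) = 4.721 + log(0.065/0.043)
pH = 4.721 + (+0.179) = 4.90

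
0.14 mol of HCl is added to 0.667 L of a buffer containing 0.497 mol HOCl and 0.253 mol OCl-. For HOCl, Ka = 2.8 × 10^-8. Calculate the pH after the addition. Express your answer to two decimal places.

pH = 6.80

Added H+ converts OCl- to HOCl: HOCl → 0.637 mol, OCl- → 0.113 mol.
pKa = −log(2.8 × 10^-8) = 7.553
pH = pKa + log([A⁻]/[HA]) = 7.553 + log(0.113/0.637) = 7.553 -0.751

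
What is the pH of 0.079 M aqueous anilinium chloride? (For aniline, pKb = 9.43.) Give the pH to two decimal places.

pH = 2.84

C6H5NH3+ is the conjugate acid of the weak base C6H5NH2.
Kb = 10^(−9.43) = 3.72 × 10^-10
Ka = Kw/Kb = 1.0×10^-14 / 3.72 × 10^-10 = 2.69 × 10^-5
From the ICE table, Ka = x²/(0.079 − x) = 2.69 × 10^-5.
Since Ka ≪ C₀, x ≈ √(Ka·C₀) = 1.46 × 10^-3 M.
pH = −log(1.46 × 10^-3) = 2.84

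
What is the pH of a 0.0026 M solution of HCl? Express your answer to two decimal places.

HCl is a strong acid and dissociates completely, so [H+] = 0.0026 M.
pH = -log(0.0026) = 2.59

pH = 2.59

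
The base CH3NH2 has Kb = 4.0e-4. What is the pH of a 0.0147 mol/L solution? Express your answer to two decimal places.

CH3NH2 + H2O ⇌ CH3NH3+ + OH-
Let x = [OH-] at equilibrium. Kb = x²/(0.0147 − x).
x is not negligible relative to C₀; solve x² + 0.0004·x − 5.88e-06 = 0.
x = (−Kb + √(Kb² + 4·Kb·C₀))/2 = 2.23 × 10^-3 M
pOH = −log(2.23 × 10^-3) = 2.65; pH = 14.00 − 2.65 = 11.35

pH = 11.35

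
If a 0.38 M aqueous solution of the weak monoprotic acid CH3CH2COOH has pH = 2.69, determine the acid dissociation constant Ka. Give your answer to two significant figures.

[H+] = 10^(-2.69) = 2.04 × 10^-3 M
At equilibrium [HA] = 0.38 − 2.04 × 10^-3 = 3.78 × 10^-1 M
Ka = [H+][A-]/[HA] = (2.04 × 10^-3)² / 3.78 × 10^-1 = 1.1 × 10^-5

Ka = 1.1 × 10^-5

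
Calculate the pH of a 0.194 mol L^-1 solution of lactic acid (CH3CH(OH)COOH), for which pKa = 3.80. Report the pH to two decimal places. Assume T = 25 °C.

pH = 2.26

CH3CH(OH)COOH ⇌ CH3CH(OH)COO- + H+
Ka = 10^(−3.80) = 1.58 × 10^-4
From the ICE table, Ka = [H+]²/(0.194 − [H+]) = 1.58 × 10^-4.
Neglecting [H+] in the denominator: [H+] = √(1.58 × 10^-4 × 0.194) = 5.54 × 10^-3 M
pH = −log(5.54 × 10^-3) = 2.26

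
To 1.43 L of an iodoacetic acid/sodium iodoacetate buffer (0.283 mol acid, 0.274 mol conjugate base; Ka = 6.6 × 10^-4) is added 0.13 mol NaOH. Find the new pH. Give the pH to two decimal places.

After neutralization: n(ICH2COOH) = 0.153 mol, n(ICH2COO-) = 0.404 mol.
pKa = −log(6.6 × 10^-4) = 3.180
pH = pKa + log([A⁻]/[HA]) = 3.180 + log(0.404/0.153) = 3.180 +0.422

pH = 3.60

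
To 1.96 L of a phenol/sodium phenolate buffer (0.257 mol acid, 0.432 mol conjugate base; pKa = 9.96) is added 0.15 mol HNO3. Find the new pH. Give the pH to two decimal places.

pH = 9.80

Added H+ converts C6H5O- to C6H5OH: C6H5OH → 0.407 mol, C6H5O- → 0.282 mol.
pH = pKa + log([A⁻]/[HA]) = 9.96 + log(0.282/0.407) = 9.96 -0.159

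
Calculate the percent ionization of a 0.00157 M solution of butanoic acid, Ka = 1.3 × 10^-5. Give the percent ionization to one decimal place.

8.7%

CH3(CH2)2COOH ⇌ CH3(CH2)2COO- + H+; let x = [H+] at equilibrium.
Ka = x²/(C₀ − x); solving the quadratic gives x = 1.37 × 10^-4 M.
% ionization = x/C₀ × 100% = 1.37 × 10^-4/0.00157 × 100% = 8.7%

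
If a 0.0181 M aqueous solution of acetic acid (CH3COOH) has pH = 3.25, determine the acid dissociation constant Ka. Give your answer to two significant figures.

Ka = 1.8 × 10^-5

[H+] = 10^(-3.25) = 5.62 × 10^-4 M
At equilibrium [HA] = 0.0181 − 5.62 × 10^-4 = 1.75 × 10^-2 M
Ka = [H+][A-]/[HA] = (5.62 × 10^-4)² / 1.75 × 10^-2 = 1.8 × 10^-5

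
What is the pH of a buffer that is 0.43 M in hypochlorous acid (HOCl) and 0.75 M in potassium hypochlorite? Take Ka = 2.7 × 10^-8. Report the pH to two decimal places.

pKa = −log(2.7 × 10^-8) = 7.569
Using pH = pKa + log([base]/[acid]) with [base]/[acid] = 0.75/0.43:
pH = 7.569 + (+0.242) = 7.81

pH = 7.81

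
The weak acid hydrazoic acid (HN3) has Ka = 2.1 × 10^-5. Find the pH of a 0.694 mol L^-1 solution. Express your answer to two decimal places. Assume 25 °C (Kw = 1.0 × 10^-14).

HN3 ⇌ N3- + H+
Ka = [H+]²/(0.694 − [H+]) = 2.1 × 10^-5
Assume [H+] ≪ 0.694: [H+] ≈ √(2.1 × 10^-5 × 0.694) = 3.82 × 10^-3 M
Check: 0.55% ionized — well under 5%, approximation valid.
pH = −log(3.82 × 10^-3) = 2.42

pH = 2.42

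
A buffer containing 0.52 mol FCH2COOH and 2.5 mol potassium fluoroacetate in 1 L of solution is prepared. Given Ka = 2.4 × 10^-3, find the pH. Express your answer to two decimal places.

pH = 3.30

pKa = −log(2.4 × 10^-3) = 2.620
Using pH = pKa + log([base]/[acid]) with [base]/[acid] = 2.5/0.52:
pH = 2.620 + (+0.682) = 3.30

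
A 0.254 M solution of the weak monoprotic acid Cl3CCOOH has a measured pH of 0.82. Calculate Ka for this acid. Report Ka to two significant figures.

[H+] = 10^(-0.82) = 1.51 × 10^-1 M
At equilibrium [HA] = 0.254 − 1.51 × 10^-1 = 1.03 × 10^-1 M
Ka = [H+][A-]/[HA] = (1.51 × 10^-1)² / 1.03 × 10^-1 = 2.2 × 10^-1

Ka = 2.2 × 10^-1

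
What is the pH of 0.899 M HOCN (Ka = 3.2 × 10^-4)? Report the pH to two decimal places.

HOCN ⇌ OCN- + H+
Let x = [H+] at equilibrium. Ka = x²/(0.899 − x).
Since Ka ≪ C₀, x ≈ √(Ka·C₀) = 1.70 × 10^-2 M.
Check: 1.9% ionized — well under 5%, approximation valid.
pH = −log[H+] = −log(1.70 × 10^-2) = 1.77

pH = 1.77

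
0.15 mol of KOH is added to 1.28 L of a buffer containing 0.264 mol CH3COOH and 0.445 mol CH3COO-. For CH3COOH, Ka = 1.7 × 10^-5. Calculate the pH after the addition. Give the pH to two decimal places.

OH- converts CH3COOH to CH3COO-: CH3COOH → 0.114 mol, CH3COO- → 0.595 mol.
pKa = −log(1.7 × 10^-5) = 4.770
Henderson–Hasselbalch with mole ratio 0.595/0.114: pH = 4.770 + (+0.718)

pH = 5.49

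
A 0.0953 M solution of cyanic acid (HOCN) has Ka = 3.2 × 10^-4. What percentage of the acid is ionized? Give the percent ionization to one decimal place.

5.6%

HOCN ⇌ OCN- + H+; let x = [H+] at equilibrium.
Ka = x²/(C₀ − x); solving the quadratic gives x = 5.36 × 10^-3 M.
Fraction ionized = 5.36 × 10^-3 / 0.0953 = 0.0562 → 5.6%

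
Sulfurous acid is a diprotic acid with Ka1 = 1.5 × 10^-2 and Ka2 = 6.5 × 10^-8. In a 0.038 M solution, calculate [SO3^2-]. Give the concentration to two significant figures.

First ionization gives [H+] ≈ [HSO3-] = 1.75 × 10^-2 M.
Second step: Ka2 = [H+][SO3^2-]/[HSO3-] ≈ [SO3^2-] (since [H+] ≈ [HSO3-]).
So [SO3^2-] ≈ Ka2.

6.5 × 10^-8 M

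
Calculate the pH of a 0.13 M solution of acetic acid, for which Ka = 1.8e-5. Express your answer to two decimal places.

pH = 2.82

CH3COOH ⇌ CH3COO- + H+
Ka = [H+]²/(0.13 − [H+]) = 1.8 × 10^-5
Neglecting [H+] in the denominator: [H+] = √(1.8 × 10^-5 × 0.13) = 1.53 × 10^-3 M
([H+]/C₀ = 1.2% < 5%, so the approximation holds.)
pH = −log(1.53 × 10^-3) = 2.82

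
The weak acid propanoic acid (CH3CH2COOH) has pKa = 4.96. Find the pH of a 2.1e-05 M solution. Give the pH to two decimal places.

pH = 4.97

CH3CH2COOH ⇌ CH3CH2COO- + H+
Ka = 10^(−4.96) = 1.10 × 10^-5
From the ICE table, Ka = [H+]²/(2.1e-05 − [H+]) = 1.10 × 10^-5.
Here C₀/Ka ≈ 1.91, so the small-[H+] approximation fails. Use the quadratic:
[H+] = [−1.1e-05 + √(1.1e-05² + 9.24e-10)]/2 = 1.07 × 10^-5 M
pH = −log[H+] = −log(1.07 × 10^-5) = 4.97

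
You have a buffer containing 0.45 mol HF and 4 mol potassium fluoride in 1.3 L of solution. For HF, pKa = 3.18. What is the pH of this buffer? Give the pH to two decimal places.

Henderson–Hasselbalch: pH = pKa + log([F-]/[HF]) = 3.18 + log(4/0.45)
pH = 3.18 + (+0.949) = 4.13

pH = 4.13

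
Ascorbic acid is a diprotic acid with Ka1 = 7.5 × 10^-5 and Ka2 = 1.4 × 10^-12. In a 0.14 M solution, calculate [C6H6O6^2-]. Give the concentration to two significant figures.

1.4 × 10^-12 M

First ionization gives [H+] ≈ [HC6H6O6-] = 3.24 × 10^-3 M.
Second step: Ka2 = [H+][C6H6O6^2-]/[HC6H6O6-] ≈ [C6H6O6^2-] (since [H+] ≈ [HC6H6O6-]).
So [C6H6O6^2-] ≈ Ka2.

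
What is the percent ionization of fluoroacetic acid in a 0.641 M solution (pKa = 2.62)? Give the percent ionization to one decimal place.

FCH2COOH ⇌ FCH2COO- + H+; let x = [H+] at equilibrium.
Ka = 10^(−2.62) = 2.40 × 10^-3
Solve x² + 0.0024x − 0.00154 = 0 → x = 3.80 × 10^-2 M
% ionization = x/C₀ × 100% = 3.80 × 10^-2/0.641 × 100% = 5.9%

5.9%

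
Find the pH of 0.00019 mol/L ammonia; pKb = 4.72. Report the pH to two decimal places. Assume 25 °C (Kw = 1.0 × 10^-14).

pH = 9.71

NH3 + H2O ⇌ NH4+ + OH-
Kb = 10^(−4.72) = 1.91 × 10^-5
From the ICE table, Kb = [OH-]²/(0.00019 − [OH-]) = 1.91 × 10^-5.
The 5% rule fails; solving [OH-]² + Kb·[OH-] − Kb·C₀ = 0 exactly:
[OH-] = [−1.91e-05 + √(1.91e-05² + 1.45e-08)]/2 = 5.14 × 10^-5 M
pOH = 4.29, so pH = 14.00 − pOH = 9.71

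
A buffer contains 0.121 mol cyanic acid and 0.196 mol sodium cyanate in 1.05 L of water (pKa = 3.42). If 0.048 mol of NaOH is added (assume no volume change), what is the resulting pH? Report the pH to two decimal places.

After neutralization: n(HOCN) = 0.073 mol, n(OCN-) = 0.244 mol.
Henderson–Hasselbalch with mole ratio 0.244/0.073: pH = 3.42 + (+0.524)

pH = 3.94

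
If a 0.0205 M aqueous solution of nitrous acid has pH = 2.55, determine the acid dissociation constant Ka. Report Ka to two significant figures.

[H+] = 10^(-2.55) = 2.82 × 10^-3 M
At equilibrium [HA] = 0.0205 − 2.82 × 10^-3 = 1.77 × 10^-2 M
Ka = [H+][A-]/[HA] = (2.82 × 10^-3)² / 1.77 × 10^-2 = 4.5 × 10^-4

Ka = 4.5 × 10^-4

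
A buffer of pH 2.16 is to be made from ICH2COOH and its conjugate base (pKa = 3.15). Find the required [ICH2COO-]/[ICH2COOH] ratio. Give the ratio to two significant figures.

pH = pKa + log(r) ⇒ log(r) = 2.16 − 3.15 = -0.99
r = [ICH2COO-]/[ICH2COOH] = 10^(-0.99) = 0.102

ratio = 0.10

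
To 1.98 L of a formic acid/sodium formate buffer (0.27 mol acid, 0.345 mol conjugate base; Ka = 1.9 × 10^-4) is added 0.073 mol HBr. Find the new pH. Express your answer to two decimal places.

pH = 3.62

After neutralization: n(HCOOH) = 0.343 mol, n(HCOO-) = 0.272 mol.
pKa = −log(1.9 × 10^-4) = 3.721
pH = pKa + log([A⁻]/[HA]) = 3.721 + log(0.272/0.343) = 3.721 -0.101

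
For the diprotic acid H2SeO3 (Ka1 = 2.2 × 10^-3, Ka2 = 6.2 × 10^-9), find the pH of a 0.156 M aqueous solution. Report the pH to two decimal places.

Since Ka1 ≫ Ka2, the first ionization dominates [H+].
Ka1 = x²/(0.156 − x) = 2.2 × 10^-3
Solving the quadratic: x = (−Ka1 + √(Ka1² + 4·Ka1·C₀))/2 = 1.75 × 10^-2 M
pH = −log(1.75 × 10^-2) = 1.76

pH = 1.76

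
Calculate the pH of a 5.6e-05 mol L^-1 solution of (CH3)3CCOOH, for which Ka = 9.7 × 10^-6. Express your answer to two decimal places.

(CH3)3CCOOH ⇌ (CH3)3CCOO- + H+
Ka = [H+]²/(5.6e-05 − [H+]) = 9.7 × 10^-6
The 5% rule fails; solving [H+]² + Ka·[H+] − Ka·C₀ = 0 exactly:
[H+] = [−9.7e-06 + √(9.7e-06² + 2.17e-09)]/2 = 1.90 × 10^-5 M
pH = −log(1.90 × 10^-5) = 4.72

pH = 4.72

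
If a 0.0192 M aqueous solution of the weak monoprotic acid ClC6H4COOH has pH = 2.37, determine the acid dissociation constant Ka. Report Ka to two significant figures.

Ka = 1.2 × 10^-3

[H+] = 10^(-2.37) = 4.27 × 10^-3 M
At equilibrium [HA] = 0.0192 − 4.27 × 10^-3 = 1.49 × 10^-2 M
Ka = [H+][A-]/[HA] = (4.27 × 10^-3)² / 1.49 × 10^-2 = 1.2 × 10^-3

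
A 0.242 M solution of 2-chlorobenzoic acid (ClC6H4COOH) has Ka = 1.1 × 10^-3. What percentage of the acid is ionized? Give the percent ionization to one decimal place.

ClC6H4COOH ⇌ ClC6H4COO- + H+; let x = [H+] at equilibrium.
Solve x² + 0.0011x − 0.000266 = 0 → x = 1.58 × 10^-2 M
Fraction ionized = 1.58 × 10^-2 / 0.242 = 0.0653 → 6.5%

6.5%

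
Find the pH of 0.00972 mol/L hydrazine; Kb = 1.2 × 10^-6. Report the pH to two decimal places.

pH = 10.03

N2H4 + H2O ⇌ N2H5+ + OH-
Let x = [OH-] at equilibrium. Kb = x²/(0.00972 − x).
Assume x ≪ 0.00972: x ≈ √(1.2 × 10^-6 × 0.00972) = 1.08 × 10^-4 M
pOH = −log(1.08 × 10^-4) = 3.97; pH = 14.00 − 3.97 = 10.03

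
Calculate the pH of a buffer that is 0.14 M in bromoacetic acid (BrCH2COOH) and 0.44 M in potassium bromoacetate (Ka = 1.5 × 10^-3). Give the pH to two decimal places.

pH = 3.32

pKa = −log(1.5 × 10^-3) = 2.824
Henderson–Hasselbalch: pH = pKa + log([BrCH2COO-]/[BrCH2COOH]) = 2.824 + log(0.44/0.14)
pH = 2.824 + (+0.497) = 3.32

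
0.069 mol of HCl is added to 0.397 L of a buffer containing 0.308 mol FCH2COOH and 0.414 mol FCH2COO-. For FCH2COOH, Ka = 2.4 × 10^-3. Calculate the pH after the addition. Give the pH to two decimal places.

pH = 2.58

After neutralization: n(FCH2COOH) = 0.377 mol, n(FCH2COO-) = 0.345 mol.
pKa = −log(2.4 × 10^-3) = 2.620
Henderson–Hasselbalch with mole ratio 0.345/0.377: pH = 2.620 + (-0.039)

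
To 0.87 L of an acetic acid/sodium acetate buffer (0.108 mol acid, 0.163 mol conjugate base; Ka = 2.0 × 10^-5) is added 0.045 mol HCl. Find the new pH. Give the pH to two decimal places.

Added H+ converts CH3COO- to CH3COOH: CH3COOH → 0.153 mol, CH3COO- → 0.118 mol.
pKa = −log(2.0 × 10^-5) = 4.699
pH = pKa + log(n_CH3COO-/n_CH3COOH) = 4.699 + log(0.118/0.153) = 4.699 + (-0.113)

pH = 4.59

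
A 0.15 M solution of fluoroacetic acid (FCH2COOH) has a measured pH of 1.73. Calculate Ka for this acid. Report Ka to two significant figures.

Ka = 2.6 × 10^-3

[H+] = 10^(-1.73) = 1.86 × 10^-2 M
At equilibrium [HA] = 0.15 − 1.86 × 10^-2 = 1.31 × 10^-1 M
Ka = [H+][A-]/[HA] = (1.86 × 10^-2)² / 1.31 × 10^-1 = 2.6 × 10^-3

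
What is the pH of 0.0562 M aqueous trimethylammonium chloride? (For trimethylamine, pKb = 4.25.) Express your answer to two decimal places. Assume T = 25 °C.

(CH3)3NH+ is the conjugate acid of the weak base (CH3)3N.
Kb = 10^(−4.25) = 5.62 × 10^-5
Ka = Kw/Kb = 1.0×10^-14 / 5.62 × 10^-5 = 1.78 × 10^-10
From the ICE table, Ka = [H+]²/(0.0562 − [H+]) = 1.78 × 10^-10.
Assume [H+] ≪ 0.0562: [H+] ≈ √(1.78 × 10^-10 × 0.0562) = 3.16 × 10^-6 M
([H+]/C₀ = 0.0056% < 5%, so the approximation holds.)
pH = −log[H+] = −log(3.16 × 10^-6) = 5.50

pH = 5.50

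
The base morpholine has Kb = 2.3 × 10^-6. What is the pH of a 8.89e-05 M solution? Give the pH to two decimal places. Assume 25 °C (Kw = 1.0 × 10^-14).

pH = 9.12

C4H8ONH + H2O ⇌ C4H8ONH2+ + OH-
Kb = [OH-]²/(8.89e-05 − [OH-]) = 2.3 × 10^-6
[OH-] is not negligible relative to C₀; solve [OH-]² + 2.3e-06·[OH-] − 2.04e-10 = 0.
[OH-] = [−2.3e-06 + √(2.3e-06² + 8.18e-10)]/2 = 1.32 × 10^-5 M
pOH = −log(1.32 × 10^-5) = 4.88; pH = 14.00 − 4.88 = 9.12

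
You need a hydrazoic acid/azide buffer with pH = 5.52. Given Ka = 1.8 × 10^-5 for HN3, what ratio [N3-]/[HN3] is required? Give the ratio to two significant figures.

ratio = 6.0

pKa = -log(1.8 × 10^-5) = 4.745
pH = pKa + log(r) ⇒ log(r) = 5.52 − 4.745 = +0.775
r = [N3-]/[HN3] = 10^(+0.775) = 5.96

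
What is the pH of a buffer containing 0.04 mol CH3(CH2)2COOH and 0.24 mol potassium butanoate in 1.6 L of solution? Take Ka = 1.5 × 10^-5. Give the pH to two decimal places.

pKa = −log(1.5 × 10^-5) = 4.824
pH = pKa + log([A⁻]/[HA]) = 4.824 + log(0.24/0.04)
pH = 4.824 + (+0.778) = 5.60

pH = 5.60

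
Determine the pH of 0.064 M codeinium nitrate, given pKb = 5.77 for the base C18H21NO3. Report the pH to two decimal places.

C18H22NO3+ is the conjugate acid of the weak base C18H21NO3.
Kb = 10^(−5.77) = 1.70 × 10^-6
Ka = Kw/Kb = 1.0×10^-14 / 1.70 × 10^-6 = 5.88 × 10^-9
From the ICE table, Ka = [H+]²/(0.064 − [H+]) = 5.88 × 10^-9.
Assume [H+] ≪ 0.064: [H+] ≈ √(5.88 × 10^-9 × 0.064) = 1.94 × 10^-5 M
Check: 0.03% ionized — well under 5%, approximation valid.
pH = −log[H+] = −log(1.94 × 10^-5) = 4.71

pH = 4.71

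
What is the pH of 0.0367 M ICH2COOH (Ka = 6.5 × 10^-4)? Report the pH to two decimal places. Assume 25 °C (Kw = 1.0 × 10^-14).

ICH2COOH ⇌ ICH2COO- + H+
From the ICE table, Ka = x²/(0.0367 − x) = 6.5 × 10^-4.
Here C₀/Ka ≈ 56.5, so the small-x approximation fails. Use the quadratic:
x = (−Ka + √(Ka² + 4·Ka·C₀))/2 = 4.57 × 10^-3 M
pH = −log[H+] = −log(4.57 × 10^-3) = 2.34

pH = 2.34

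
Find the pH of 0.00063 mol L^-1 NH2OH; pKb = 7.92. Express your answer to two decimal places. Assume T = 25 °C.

pH = 8.44

NH2OH + H2O ⇌ NH3OH+ + OH-
Kb = 10^(−7.92) = 1.20 × 10^-8
Let x = [OH-] at equilibrium. Kb = x²/(0.00063 − x).
Since Kb ≪ C₀, x ≈ √(Kb·C₀) = 2.75 × 10^-6 M.
(x/C₀ = 0.44% < 5%, so the approximation holds.)
pOH = −log(2.75 × 10^-6) = 5.56; pH = 14.00 − 5.56 = 8.44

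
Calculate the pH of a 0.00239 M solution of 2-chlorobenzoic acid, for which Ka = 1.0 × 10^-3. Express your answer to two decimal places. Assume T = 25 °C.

ClC6H4COOH ⇌ ClC6H4COO- + H+
From the ICE table, Ka = [H+]²/(0.00239 − [H+]) = 1.0 × 10^-3.
The 5% rule fails; solving [H+]² + Ka·[H+] − Ka·C₀ = 0 exactly:
[H+] = [−0.001 + √(0.001² + 9.56e-06)]/2 = 1.12 × 10^-3 M
pH = −log[H+] = −log(1.12 × 10^-3) = 2.95

pH = 2.95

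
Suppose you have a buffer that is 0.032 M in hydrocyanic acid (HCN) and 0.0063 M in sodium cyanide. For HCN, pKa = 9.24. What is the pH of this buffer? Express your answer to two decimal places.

pH = pKa + log([A⁻]/[HA]) = 9.24 + log(0.0063/0.032)
pH = 9.24 + (-0.706) = 8.53

pH = 8.53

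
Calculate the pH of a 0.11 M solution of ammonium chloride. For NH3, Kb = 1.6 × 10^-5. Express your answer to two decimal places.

pH = 5.08

NH4+ is the conjugate acid of the weak base NH3.
Ka = Kw/Kb = 1.0×10^-14 / 1.6 × 10^-5 = 6.25 × 10^-10
Ka = x²/(0.11 − x) = 6.25 × 10^-10
Assume x ≪ 0.11: x ≈ √(6.25 × 10^-10 × 0.11) = 8.29 × 10^-6 M
(x/C₀ = 0.0075% < 5%, so the approximation holds.)
pH = −log(8.29 × 10^-6) = 5.08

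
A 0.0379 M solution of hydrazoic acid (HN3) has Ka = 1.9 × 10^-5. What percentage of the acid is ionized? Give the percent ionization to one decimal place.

HN3 ⇌ N3- + H+; let x = [H+] at equilibrium.
x ≈ √(Ka·C₀) = √(1.9 × 10^-5 × 0.0379) = 8.49 × 10^-4 M
% ionization = x/C₀ × 100% = 8.49 × 10^-4/0.0379 × 100% = 2.2%

2.2%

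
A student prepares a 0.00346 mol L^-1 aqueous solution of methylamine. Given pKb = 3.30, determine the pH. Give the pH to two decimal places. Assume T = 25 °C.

CH3NH2 + H2O ⇌ CH3NH3+ + OH-
Kb = 10^(−3.30) = 5.01 × 10^-4
Let x = [OH-] at equilibrium. Kb = x²/(0.00346 − x).
x is not negligible relative to C₀; solve x² + 0.000501·x − 1.73e-06 = 0.
x = [−0.000501 + √(0.000501² + 6.93e-06)]/2 = 1.09 × 10^-3 M
pOH = −log(1.09 × 10^-3) = 2.96; pH = 14.00 − 2.96 = 11.04

pH = 11.04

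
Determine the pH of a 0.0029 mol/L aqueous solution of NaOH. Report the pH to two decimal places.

NaOH is a strong base; [OH-] = 0.0029 M.
pOH = -log(0.0029) = 2.54
pH = 14.00 - 2.54 = 11.46

pH = 11.46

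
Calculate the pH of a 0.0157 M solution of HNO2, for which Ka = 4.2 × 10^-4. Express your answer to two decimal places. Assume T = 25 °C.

pH = 2.63

HNO2 ⇌ NO2- + H+
Ka = x²/(0.0157 − x) = 4.2 × 10^-4
Here C₀/Ka ≈ 37.4, so the small-x approximation fails. Use the quadratic:
x = [−0.00042 + √(0.00042² + 2.64e-05)]/2 = 2.37 × 10^-3 M
pH = −log(2.37 × 10^-3) = 2.63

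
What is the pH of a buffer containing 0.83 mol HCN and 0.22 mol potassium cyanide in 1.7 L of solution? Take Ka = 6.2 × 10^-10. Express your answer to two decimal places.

pKa = −log(6.2 × 10^-10) = 9.208
Henderson–Hasselbalch: pH = pKa + log([CN-]/[HCN]) = 9.208 + log(0.22/0.83)
pH = 9.208 + (-0.577) = 8.63

pH = 8.63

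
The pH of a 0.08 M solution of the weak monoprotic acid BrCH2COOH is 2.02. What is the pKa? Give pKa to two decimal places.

[H+] = 10^(-2.02) = 9.55 × 10^-3 M
At equilibrium [HA] = 0.08 − 9.55 × 10^-3 = 7.04 × 10^-2 M
Ka = [H+][A-]/[HA] = (9.55 × 10^-3)² / 7.04 × 10^-2 = 1.30 × 10^-3
pKa = -log(1.30 × 10^-3) = 2.89

pKa = 2.89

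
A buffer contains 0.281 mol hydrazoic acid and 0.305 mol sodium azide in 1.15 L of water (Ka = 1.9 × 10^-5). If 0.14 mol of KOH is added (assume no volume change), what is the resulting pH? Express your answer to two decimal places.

pH = 5.22

After neutralization: n(HN3) = 0.141 mol, n(N3-) = 0.445 mol.
pKa = −log(1.9 × 10^-5) = 4.721
pH = pKa + log([A⁻]/[HA]) = 4.721 + log(0.445/0.141) = 4.721 +0.499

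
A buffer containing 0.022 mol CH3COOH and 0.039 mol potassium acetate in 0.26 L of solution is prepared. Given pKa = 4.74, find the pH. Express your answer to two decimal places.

Henderson–Hasselbalch: pH = pKa + log([CH3COO-]/[CH3COOH]) = 4.74 + log(0.039/0.022)
pH = 4.74 + (+0.249) = 4.99

pH = 4.99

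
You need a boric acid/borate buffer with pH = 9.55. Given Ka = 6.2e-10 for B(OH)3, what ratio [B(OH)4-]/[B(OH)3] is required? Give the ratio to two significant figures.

pKa = -log(6.2 × 10^-10) = 9.208
pH = pKa + log(r) ⇒ log(r) = 9.55 − 9.208 = +0.342
r = [B(OH)4-]/[B(OH)3] = 10^(+0.342) = 2.2

ratio = 2.2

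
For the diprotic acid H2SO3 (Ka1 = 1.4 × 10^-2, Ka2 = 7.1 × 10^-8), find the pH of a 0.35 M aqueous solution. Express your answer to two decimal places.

pH = 1.20

Since Ka1 ≫ Ka2, the first ionization dominates [H+].
Ka1 = x²/(0.35 − x) = 1.4 × 10^-2
Solving the quadratic: x = (−Ka1 + √(Ka1² + 4·Ka1·C₀))/2 = 6.33 × 10^-2 M
pH = −log(6.33 × 10^-2) = 1.20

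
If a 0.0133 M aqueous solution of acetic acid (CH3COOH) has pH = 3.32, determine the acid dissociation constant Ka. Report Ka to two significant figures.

Ka = 1.8 × 10^-5

[H+] = 10^(-3.32) = 4.79 × 10^-4 M
At equilibrium [HA] = 0.0133 − 4.79 × 10^-4 = 1.28 × 10^-2 M
Ka = [H+][A-]/[HA] = (4.79 × 10^-4)² / 1.28 × 10^-2 = 1.8 × 10^-5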